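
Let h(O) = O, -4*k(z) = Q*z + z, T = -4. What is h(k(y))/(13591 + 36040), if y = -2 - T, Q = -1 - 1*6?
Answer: 3/49631 ≈ 6.0446e-5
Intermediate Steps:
Q = -7 (Q = -1 - 6 = -7)
y = 2 (y = -2 - 1*(-4) = -2 + 4 = 2)
k(z) = 3*z/2 (k(z) = -(-7*z + z)/4 = -(-3)*z/2 = 3*z/2)
h(k(y))/(13591 + 36040) = ((3/2)*2)/(13591 + 36040) = 3/49631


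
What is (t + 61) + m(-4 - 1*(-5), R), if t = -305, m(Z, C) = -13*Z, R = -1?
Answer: -257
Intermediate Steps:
(t + 61) + m(-4 - 1*(-5), R) = (-305 + 61) - 13*(-4 - 1*(-5)) = -244 - 13*(-4 + 5) = -244 - 13*1 = -244 - 13 = -257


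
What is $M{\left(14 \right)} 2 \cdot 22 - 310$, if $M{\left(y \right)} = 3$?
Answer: $-178$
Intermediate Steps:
$M{\left(14 \right)} 2 \cdot 22 - 310 = 3 \cdot 2 \cdot 22 - 310 = 3 \cdot 44 - 310 = 132 - 310 = -178$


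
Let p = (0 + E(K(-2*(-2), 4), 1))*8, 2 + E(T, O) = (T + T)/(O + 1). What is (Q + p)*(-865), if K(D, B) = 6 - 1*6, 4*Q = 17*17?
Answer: -194625/4 ≈ -48656.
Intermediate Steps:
Q = 289/4 (Q = (17*17)/4 = (1/4)*289 = 289/4 ≈ 72.250)
K(D, B) = 0 (K(D, B) = 6 - 6 = 0)
E(T, O) = -2 + 2*T/(1 + O) (E(T, O) = -2 + (T + T)/(O + 1) = -2 + (2*T)/(1 + O) = -2 + 2*T/(1 + O))
p = -16 (p = (0 + 2*(-1 + 0 - 1*1)/(1 + 1))*8 = (0 + 2*(-1 + 0 - 1)/2)*8 = (0 + 2*(1/2)*(-2))*8 = (0 - 2)*8 = -2*8 = -16)
(Q + p)*(-865) = (289/4 - 16)*(-865) = (225/4)*(-865) = -194625/4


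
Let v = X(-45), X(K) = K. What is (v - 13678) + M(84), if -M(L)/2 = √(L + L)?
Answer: -13723 - 4*√42 ≈ -13749.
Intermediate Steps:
v = -45
M(L) = -2*√2*√L (M(L) = -2*√(L + L) = -2*√2*√L)
(v - 13678) + M(84) = (-45 - 13678) - 2*√2*√84 = -13723 - 2*√2*2*√21 = -13723 - 4*√42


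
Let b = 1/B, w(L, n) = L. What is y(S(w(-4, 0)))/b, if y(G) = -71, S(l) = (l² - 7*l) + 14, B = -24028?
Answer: 1705988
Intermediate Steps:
S(l) = 14 + l² - 7*l
b = -1/24028 (b = 1/(-24028) = -1/24028 ≈ -4.1618e-5)
y(S(w(-4, 0)))/b = -71/(-1/24028) = -71*(-24028) = 1705988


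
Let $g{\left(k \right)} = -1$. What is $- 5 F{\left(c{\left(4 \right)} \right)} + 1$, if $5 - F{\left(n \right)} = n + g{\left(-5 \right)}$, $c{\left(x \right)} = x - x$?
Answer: $-29$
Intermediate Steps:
$c{\left(x \right)} = 0$
$F{\left(n \right)} = 6 - n$ ($F{\left(n \right)} = 5 - \left(n - 1\right) = 5 - \left(-1 + n\right) = 6 - n$)
$- 5 F{\left(c{\left(4 \right)} \right)} + 1 = - 5 \left(6 - 0\right) + 1 = - 5 \left(6 + 0\right) + 1 = \left(-5\right) 6 + 1 = -30 + 1 = -29$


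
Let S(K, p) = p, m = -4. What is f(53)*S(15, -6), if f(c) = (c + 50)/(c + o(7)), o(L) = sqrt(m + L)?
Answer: -16377/1403 + 309*sqrt(3)/1403 ≈ -11.291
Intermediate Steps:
o(L) = sqrt(-4 + L)
f(c) = (50 + c)/(c + sqrt(3)) (f(c) = (c + 50)/(c + sqrt(-4 + 7)) = (50 + c)/(c + sqrt(3)))
f(53)*S(15, -6) = ((50 + 53)/(53 + sqrt(3)))*(-6) = (103/(53 + sqrt(3)))*(-6) = -618/(53 + sqrt(3))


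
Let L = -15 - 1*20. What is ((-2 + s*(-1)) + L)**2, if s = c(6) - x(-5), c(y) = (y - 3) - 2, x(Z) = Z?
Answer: 1849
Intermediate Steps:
L = -35 (L = -15 - 20 = -35)
c(y) = -5 + y (c(y) = (-3 + y) - 2 = -5 + y)
s = 6 (s = (-5 + 6) - 1*(-5) = 1 + 5 = 6)
((-2 + s*(-1)) + L)**2 = ((-2 + 6*(-1)) - 35)**2 = ((-2 - 6) - 35)**2 = (-8 - 35)**2 = (-43)**2 = 1849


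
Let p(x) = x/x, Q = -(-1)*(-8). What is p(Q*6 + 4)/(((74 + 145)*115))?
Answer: 1/25185 ≈ 3.9706e-5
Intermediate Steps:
Q = -8 (Q = -1*8 = -8)
p(x) = 1
p(Q*6 + 4)/(((74 + 145)*115)) = 1/((74 + 145)*115) = 1/(219*115) = 1/25185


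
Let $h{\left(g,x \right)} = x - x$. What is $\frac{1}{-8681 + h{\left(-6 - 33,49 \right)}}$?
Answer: $- \frac{1}{8681} \approx -0.00011519$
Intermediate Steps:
$h{\left(g,x \right)} = 0$
$\frac{1}{-8681 + h{\left(-6 - 33,49 \right)}} = \frac{1}{-8681 + 0} = \frac{1}{-8681} = - \frac{1}{8681}$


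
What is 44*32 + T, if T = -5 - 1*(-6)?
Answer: 1409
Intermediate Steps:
T = 1 (T = -5 + 6 = 1)
44*32 + T = 44*32 + 1 = 1408 + 1 = 1409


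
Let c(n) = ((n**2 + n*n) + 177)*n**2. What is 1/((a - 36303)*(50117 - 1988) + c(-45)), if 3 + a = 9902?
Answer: -1/1262238441 ≈ -7.9224e-10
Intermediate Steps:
a = 9899 (a = -3 + 9902 = 9899)
c(n) = n**2*(177 + 2*n**2) (c(n) = ((n**2 + n**2) + 177)*n**2 = (2*n**2 + 177)*n**2 = (177 + 2*n**2)*n**2 = n**2*(177 + 2*n**2))
1/((a - 36303)*(50117 - 1988) + c(-45)) = 1/((9899 - 36303)*(50117 - 1988) + (-45)**2*(177 + 2*(-45)**2)) = 1/(-26404*48129 + 2025*(177 + 2*2025)) = 1/(-1270798116 + 2025*(177 + 4050)) = 1/(-1270798116 + 2025*4227) = 1/(-1270798116 + 8559675) = 1/(-1262238441) = -1/1262238441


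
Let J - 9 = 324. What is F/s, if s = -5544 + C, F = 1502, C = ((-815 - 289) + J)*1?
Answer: -1502/6315 ≈ -0.23785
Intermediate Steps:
J = 333 (J = 9 + 324 = 333)
C = -771 (C = ((-815 - 289) + 333)*1 = (-1104 + 333)*1 = -771*1 = -771)
s = -6315 (s = -5544 - 771 = -6315)
F/s = 1502/(-6315) = 1502*(-1/6315) = -1502/6315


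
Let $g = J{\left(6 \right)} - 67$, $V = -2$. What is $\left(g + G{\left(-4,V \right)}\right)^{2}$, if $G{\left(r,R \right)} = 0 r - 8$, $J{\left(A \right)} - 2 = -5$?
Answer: $6084$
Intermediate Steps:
$J{\left(A \right)} = -3$ ($J{\left(A \right)} = 2 - 5 = -3$)
$G{\left(r,R \right)} = -8$ ($G{\left(r,R \right)} = 0 - 8 = -8$)
$g = -70$ ($g = -3 - 67 = -70$)
$\left(g + G{\left(-4,V \right)}\right)^{2} = \left(-70 - 8\right)^{2} = \left(-78\right)^{2} = 6084$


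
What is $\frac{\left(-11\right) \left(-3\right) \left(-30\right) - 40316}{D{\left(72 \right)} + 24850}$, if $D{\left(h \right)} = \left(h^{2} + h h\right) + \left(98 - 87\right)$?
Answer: $- \frac{41306}{35229} \approx -1.1725$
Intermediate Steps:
$D{\left(h \right)} = 11 + 2 h^{2}$ ($D{\left(h \right)} = \left(h^{2} + h^{2}\right) + 11 = 2 h^{2} + 11 = 11 + 2 h^{2}$)
$\frac{\left(-11\right) \left(-3\right) \left(-30\right) - 40316}{D{\left(72 \right)} + 24850} = \frac{\left(-11\right) \left(-3\right) \left(-30\right) - 40316}{\left(11 + 2 \cdot 72^{2}\right) + 24850} = \frac{33 \left(-30\right) - 40316}{\left(11 + 2 \cdot 5184\right) + 24850} = \frac{-990 - 40316}{\left(11 + 10368\right) + 24850} = - \frac{41306}{10379 + 24850} = - \frac{41306}{35229}$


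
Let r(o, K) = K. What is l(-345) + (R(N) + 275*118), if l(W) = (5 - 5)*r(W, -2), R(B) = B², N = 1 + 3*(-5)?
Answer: 32646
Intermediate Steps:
N = -14 (N = 1 - 15 = -14)
l(W) = 0 (l(W) = (5 - 5)*(-2) = 0*(-2) = 0)
l(-345) + (R(N) + 275*118) = 0 + ((-14)² + 275*118) = 0 + (196 + 32450) = 0 + 32646 = 32646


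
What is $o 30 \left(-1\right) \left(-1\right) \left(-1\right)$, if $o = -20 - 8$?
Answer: $840$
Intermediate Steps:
$o = -28$
$o 30 \left(-1\right) \left(-1\right) \left(-1\right) = \left(-28\right) 30 \left(-1\right) \left(-1\right) \left(-1\right) = - 840 \cdot 1 \left(-1\right) = \left(-840\right) \left(-1\right) = 840$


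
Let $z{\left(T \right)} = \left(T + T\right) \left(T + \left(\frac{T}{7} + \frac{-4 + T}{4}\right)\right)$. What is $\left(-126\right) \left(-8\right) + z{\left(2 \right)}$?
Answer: $\frac{7106}{7} \approx 1015.1$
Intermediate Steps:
$z{\left(T \right)} = 2 T \left(-1 + \frac{39 T}{28}\right)$ ($z{\left(T \right)} = 2 T \left(T + \left(T \frac{1}{7} + \left(-4 + T\right) \frac{1}{4}\right)\right) = 2 T \left(T + \left(\frac{T}{7} + \left(-1 + \frac{T}{4}\right)\right)\right) = 2 T \left(T + \left(-1 + \frac{11 T}{28}\right)\right) = 2 T \left(-1 + \frac{39 T}{28}\right)$)
$\left(-126\right) \left(-8\right) + z{\left(2 \right)} = \left(-126\right) \left(-8\right) + \frac{1}{14} \cdot 2 \left(-28 + 39 \cdot 2\right) = 1008 + \frac{1}{14} \cdot 2 \left(-28 + 78\right) = 1008 + \frac{1}{14} \cdot 2 \cdot 50 = 1008 + \frac{50}{7} = \frac{7106}{7}$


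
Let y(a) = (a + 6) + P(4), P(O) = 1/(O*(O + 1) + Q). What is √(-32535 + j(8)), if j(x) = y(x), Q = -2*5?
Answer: I*√3252090/10 ≈ 180.34*I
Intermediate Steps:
Q = -10
P(O) = 1/(-10 + O*(1 + O)) (P(O) = 1/(O*(O + 1) - 10) = 1/(O*(1 + O) - 10) = 1/(-10 + O*(1 + O)))
y(a) = 61/10 + a (y(a) = (a + 6) + 1/(-10 + 4 + 4²) = (6 + a) + 1/(-10 + 4 + 16) = (6 + a) + 1/10 = (6 + a) + ⅒ = 61/10 + a)
j(x) = 61/10 + x
√(-32535 + j(8)) = √(-32535 + (61/10 + 8)) = √(-32535 + 141/10) = √(-325209/10) = I*√3252090/10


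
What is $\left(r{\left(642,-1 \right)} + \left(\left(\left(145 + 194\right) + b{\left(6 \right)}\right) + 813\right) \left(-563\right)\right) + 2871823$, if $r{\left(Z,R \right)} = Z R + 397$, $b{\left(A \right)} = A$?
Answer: $2219624$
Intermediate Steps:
$r{\left(Z,R \right)} = 397 + R Z$ ($r{\left(Z,R \right)} = R Z + 397 = 397 + R Z$)
$\left(r{\left(642,-1 \right)} + \left(\left(\left(145 + 194\right) + b{\left(6 \right)}\right) + 813\right) \left(-563\right)\right) + 2871823 = \left(\left(397 - 642\right) + \left(\left(\left(145 + 194\right) + 6\right) + 813\right) \left(-563\right)\right) + 2871823 = \left(\left(397 - 642\right) + \left(\left(339 + 6\right) + 813\right) \left(-563\right)\right) + 2871823 = \left(-245 + \left(345 + 813\right) \left(-563\right)\right) + 2871823 = \left(-245 + 1158 \left(-563\right)\right) + 2871823 = \left(-245 - 651954\right) + 2871823 = -652199 + 2871823 = 2219624$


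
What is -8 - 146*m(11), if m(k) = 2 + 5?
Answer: -1030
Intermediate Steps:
m(k) = 7
-8 - 146*m(11) = -8 - 146*7 = -8 - 1022 = -1030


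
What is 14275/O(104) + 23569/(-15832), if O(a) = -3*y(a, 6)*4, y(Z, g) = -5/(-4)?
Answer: -45271067/47496 ≈ -953.16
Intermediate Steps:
y(Z, g) = 5/4 (y(Z, g) = -5*(-1/4) = 5/4)
O(a) = -15 (O(a) = -3*5/4*4 = -15/4*4 = -15)
14275/O(104) + 23569/(-15832) = 14275/(-15) + 23569/(-15832) = 14275*(-1/15) + 23569*(-1/15832) = -2855/3 - 23569/15832 = -45271067/47496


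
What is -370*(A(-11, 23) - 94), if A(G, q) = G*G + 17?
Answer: -16280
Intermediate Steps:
A(G, q) = 17 + G² (A(G, q) = G² + 17 = 17 + G²)
-370*(A(-11, 23) - 94) = -370*((17 + (-11)²) - 94) = -370*((17 + 121) - 94) = -370*(138 - 94) = -370*44 = -16280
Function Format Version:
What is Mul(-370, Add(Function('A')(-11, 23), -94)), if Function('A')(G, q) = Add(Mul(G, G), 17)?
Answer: -16280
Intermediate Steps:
Function('A')(G, q) = Add(17, Pow(G, 2)) (Function('A')(G, q) = Add(Pow(G, 2), 17) = Add(17, Pow(G, 2)))
Mul(-370, Add(Function('A')(-11, 23), -94)) = Mul(-370, Add(Add(17, Pow(-11, 2)), -94)) = Mul(-370, Add(Add(17, 121), -94)) = Mul(-370, Add(138, -94)) = Mul(-370, 44) = -16280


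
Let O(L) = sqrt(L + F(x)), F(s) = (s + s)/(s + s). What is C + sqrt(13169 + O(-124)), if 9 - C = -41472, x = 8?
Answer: 41481 + sqrt(13169 + I*sqrt(123)) ≈ 41596.0 + 0.048322*I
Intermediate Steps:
C = 41481 (C = 9 - 1*(-41472) = 9 + 41472 = 41481)
F(s) = 1 (F(s) = (2*s)/((2*s)) = (2*s)*(1/(2*s)) = 1)
O(L) = sqrt(1 + L) (O(L) = sqrt(L + 1) = sqrt(1 + L))
C + sqrt(13169 + O(-124)) = 41481 + sqrt(13169 + sqrt(1 - 124)) = 41481 + sqrt(13169 + sqrt(-123)) = 41481 + sqrt(13169 + I*sqrt(123))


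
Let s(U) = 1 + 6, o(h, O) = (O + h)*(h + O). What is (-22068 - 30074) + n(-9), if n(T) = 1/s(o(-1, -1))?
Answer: -364993/7 ≈ -52142.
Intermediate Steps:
o(h, O) = (O + h)² (o(h, O) = (O + h)*(O + h) = (O + h)²)
s(U) = 7
n(T) = ⅐ (n(T) = 1/7 = ⅐)
(-22068 - 30074) + n(-9) = (-22068 - 30074) + ⅐ = -52142 + ⅐ = -364993/7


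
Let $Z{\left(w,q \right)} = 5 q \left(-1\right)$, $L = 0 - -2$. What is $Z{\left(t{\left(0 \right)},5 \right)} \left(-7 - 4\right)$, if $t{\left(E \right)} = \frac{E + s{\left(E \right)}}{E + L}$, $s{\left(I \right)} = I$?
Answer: $275$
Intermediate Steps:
$L = 2$ ($L = 0 + 2 = 2$)
$t{\left(E \right)} = \frac{2 E}{2 + E}$ ($t{\left(E \right)} = \frac{E + E}{E + 2} = \frac{2 E}{2 + E}$)
$Z{\left(w,q \right)} = - 5 q$
$Z{\left(t{\left(0 \right)},5 \right)} \left(-7 - 4\right) = \left(-5\right) 5 \left(-7 - 4\right) = - 25 \left(-7 - 4\right) = \left(-25\right) \left(-11\right) = 275$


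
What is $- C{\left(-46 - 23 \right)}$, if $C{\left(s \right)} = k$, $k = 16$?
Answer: $-16$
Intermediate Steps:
$C{\left(s \right)} = 16$
$- C{\left(-46 - 23 \right)} = \left(-1\right) 16 = -16$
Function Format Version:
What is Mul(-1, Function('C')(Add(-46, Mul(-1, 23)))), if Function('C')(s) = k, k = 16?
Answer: -16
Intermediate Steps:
Function('C')(s) = 16
Mul(-1, Function('C')(Add(-46, Mul(-1, 23)))) = Mul(-1, 16) = -16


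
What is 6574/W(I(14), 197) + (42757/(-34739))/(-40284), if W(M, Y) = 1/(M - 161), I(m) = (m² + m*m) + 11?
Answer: 2226357821578165/1399425876 ≈ 1.5909e+6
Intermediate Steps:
I(m) = 11 + 2*m² (I(m) = (m² + m²) + 11 = 2*m² + 11 = 11 + 2*m²)
W(M, Y) = 1/(-161 + M)
6574/W(I(14), 197) + (42757/(-34739))/(-40284) = 6574/(1/(-161 + (11 + 2*14²))) + (42757/(-34739))/(-40284) = 6574/(1/(-161 + (11 + 2*196))) + (42757*(-1/34739))*(-1/40284) = 6574/(1/(-161 + (11 + 392))) - 42757/34739*(-1/40284) = 6574/(1/(-161 + 403)) + 42757/1399425876 = 6574/(1/242) + 42757/1399425876 = 6574*242 + 42757/1399425876 = 1590908 + 42757/1399425876 = 2226357821578165/1399425876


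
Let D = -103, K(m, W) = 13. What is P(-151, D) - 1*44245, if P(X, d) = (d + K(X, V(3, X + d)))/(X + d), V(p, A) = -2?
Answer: -5619070/127 ≈ -44245.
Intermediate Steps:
P(X, d) = (13 + d)/(X + d) (P(X, d) = (d + 13)/(X + d) = (13 + d)/(X + d))
P(-151, D) - 1*44245 = (13 - 103)/(-151 - 103) - 1*44245 = -90/(-254) - 44245 = -1/254*(-90) - 44245 = 45/127 - 44245 = -5619070/127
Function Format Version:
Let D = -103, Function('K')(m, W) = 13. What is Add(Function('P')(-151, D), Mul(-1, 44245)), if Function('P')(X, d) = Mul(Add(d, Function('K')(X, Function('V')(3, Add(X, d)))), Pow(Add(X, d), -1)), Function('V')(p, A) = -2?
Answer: Rational(-5619070, 127) ≈ -44245.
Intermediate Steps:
Function('P')(X, d) = Mul(Pow(Add(X, d), -1), Add(13, d)) (Function('P')(X, d) = Mul(Add(d, 13), Pow(Add(X, d), -1)) = Mul(Add(13, d), Pow(Add(X, d), -1)) = Mul(Pow(Add(X, d), -1), Add(13, d)))
Add(Function('P')(-151, D), Mul(-1, 44245)) = Add(Mul(Pow(Add(-151, -103), -1), Add(13, -103)), Mul(-1, 44245)) = Add(Mul(Pow(-254, -1), -90), -44245) = Add(Mul(Rational(-1, 254), -90), -44245) = Add(Rational(45, 127), -44245) = Rational(-5619070, 127)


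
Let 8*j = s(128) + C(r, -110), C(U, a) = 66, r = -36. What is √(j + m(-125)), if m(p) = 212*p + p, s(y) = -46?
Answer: I*√106490/2 ≈ 163.16*I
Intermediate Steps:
m(p) = 213*p
j = 5/2 (j = (-46 + 66)/8 = (⅛)*20 = 5/2 ≈ 2.5000)
√(j + m(-125)) = √(5/2 + 213*(-125)) = √(5/2 - 26625) = √(-53245/2) = I*√106490/2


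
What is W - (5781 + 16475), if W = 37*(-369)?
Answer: -35909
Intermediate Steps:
W = -13653
W - (5781 + 16475) = -13653 - (5781 + 16475) = -13653 - 1*22256 = -13653 - 22256 = -35909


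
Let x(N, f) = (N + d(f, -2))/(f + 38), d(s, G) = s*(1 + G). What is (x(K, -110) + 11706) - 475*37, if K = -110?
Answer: -5869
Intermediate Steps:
x(N, f) = (N - f)/(38 + f) (x(N, f) = (N + f*(1 - 2))/(f + 38) = (N + f*(-1))/(38 + f) = (N - f)/(38 + f))
(x(K, -110) + 11706) - 475*37 = ((-110 - 1*(-110))/(38 - 110) + 11706) - 475*37 = ((-110 + 110)/(-72) + 11706) - 17575 = (-1/72*0 + 11706) - 17575 = (0 + 11706) - 17575 = 11706 - 17575 = -5869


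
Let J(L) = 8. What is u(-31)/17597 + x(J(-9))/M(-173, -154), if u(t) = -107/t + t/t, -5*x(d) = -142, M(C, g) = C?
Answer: -77342624/471863555 ≈ -0.16391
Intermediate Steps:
x(d) = 142/5 (x(d) = -⅕*(-142) = 142/5)
u(t) = 1 - 107/t (u(t) = -107/t + 1 = 1 - 107/t)
u(-31)/17597 + x(J(-9))/M(-173, -154) = ((-107 - 31)/(-31))/17597 + (142/5)/(-173) = -1/31*(-138)*(1/17597) + (142/5)*(-1/173) = (138/31)*(1/17597) - 142/865 = 138/545507 - 142/865 = -77342624/471863555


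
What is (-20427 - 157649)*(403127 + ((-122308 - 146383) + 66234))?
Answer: -35734510920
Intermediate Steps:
(-20427 - 157649)*(403127 + ((-122308 - 146383) + 66234)) = -178076*(403127 + (-268691 + 66234)) = -178076*(403127 - 202457) = -178076*200670 = -35734510920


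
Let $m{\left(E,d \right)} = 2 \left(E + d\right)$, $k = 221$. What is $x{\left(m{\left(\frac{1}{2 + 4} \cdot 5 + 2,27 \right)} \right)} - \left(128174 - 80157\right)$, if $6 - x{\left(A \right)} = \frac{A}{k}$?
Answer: $- \frac{31831472}{663} \approx -48011.0$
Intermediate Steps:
$m{\left(E,d \right)} = 2 E + 2 d$
$x{\left(A \right)} = 6 - \frac{A}{221}$
$x{\left(m{\left(\frac{1}{2 + 4} \cdot 5 + 2,27 \right)} \right)} - \left(128174 - 80157\right) = \left(6 - \frac{2 \left(\frac{1}{2 + 4} \cdot 5 + 2\right) + 2 \cdot 27}{221}\right) - \left(128174 - 80157\right) = \left(6 - \frac{2 \left(\frac{1}{6} \cdot 5 + 2\right) + 54}{221}\right) - \left(128174 - 80157\right) = \left(6 - \frac{2 \left(\frac{1}{6} \cdot 5 + 2\right) + 54}{221}\right) - 48017 = \left(6 - \frac{2 \left(\frac{5}{6} + 2\right) + 54}{221}\right) - 48017 = \left(6 - \frac{2 \cdot \frac{17}{6} + 54}{221}\right) - 48017 = \left(6 - \frac{\frac{17}{3} + 54}{221}\right) - 48017 = \left(6 - \frac{179}{663}\right) - 48017 = \frac{3799}{663} - 48017 = - \frac{31831472}{663}$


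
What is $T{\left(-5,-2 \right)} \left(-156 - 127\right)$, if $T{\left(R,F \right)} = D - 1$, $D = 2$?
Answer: $-283$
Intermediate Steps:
$T{\left(R,F \right)} = 1$ ($T{\left(R,F \right)} = 2 - 1 = 1$)
$T{\left(-5,-2 \right)} \left(-156 - 127\right) = 1 \left(-156 - 127\right) = 1 \left(-283\right) = -283$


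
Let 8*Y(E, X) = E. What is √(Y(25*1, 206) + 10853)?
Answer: √173698/4 ≈ 104.19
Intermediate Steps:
Y(E, X) = E/8
√(Y(25*1, 206) + 10853) = √((25*1)/8 + 10853) = √((⅛)*25 + 10853) = √(25/8 + 10853) = √(86849/8) = √173698/4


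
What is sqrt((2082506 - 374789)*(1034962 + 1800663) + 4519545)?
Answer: 3*sqrt(538049948630) ≈ 2.2006e+6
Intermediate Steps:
sqrt((2082506 - 374789)*(1034962 + 1800663) + 4519545) = sqrt(1707717*2835625 + 4519545) = sqrt(4842445018125 + 4519545) = sqrt(4842449537670) = 3*sqrt(538049948630)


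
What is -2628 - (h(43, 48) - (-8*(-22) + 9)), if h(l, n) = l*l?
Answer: -4292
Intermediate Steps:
h(l, n) = l²
-2628 - (h(43, 48) - (-8*(-22) + 9)) = -2628 - (43² - (-8*(-22) + 9)) = -2628 - (1849 - (176 + 9)) = -2628 - (1849 - 1*185) = -2628 - (1849 - 185) = -2628 - 1*1664 = -2628 - 1664 = -4292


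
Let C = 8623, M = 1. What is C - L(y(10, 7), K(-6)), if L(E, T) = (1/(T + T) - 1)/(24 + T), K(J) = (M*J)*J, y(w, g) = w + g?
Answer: 37251431/4320 ≈ 8623.0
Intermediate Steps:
y(w, g) = g + w
K(J) = J**2 (K(J) = (1*J)*J = J*J = J**2)
L(E, T) = (-1 + 1/(2*T))/(24 + T) (L(E, T) = (1/(2*T) - 1)/(24 + T) = (-1 + 1/(2*T))/(24 + T))
C - L(y(10, 7), K(-6)) = 8623 - (1/2 - 1*(-6)**2)/(((-6)**2)*(24 + (-6)**2)) = 8623 - (1/2 - 1*36)/(36*(24 + 36)) = 8623 - (1/2 - 36)/(36*60) = 8623 - (-71)/(36*60*2) = 8623 - 1*(-71/4320) = 8623 + 71/4320 = 37251431/4320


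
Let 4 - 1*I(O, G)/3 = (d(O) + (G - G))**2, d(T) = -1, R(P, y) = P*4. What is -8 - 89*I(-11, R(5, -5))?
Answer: -809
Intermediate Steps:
R(P, y) = 4*P
I(O, G) = 9 (I(O, G) = 12 - 3*(-1 + (G - G))**2 = 12 - 3*(-1 + 0)**2 = 12 - 3*(-1)**2 = 12 - 3*1 = 12 - 3 = 9)
-8 - 89*I(-11, R(5, -5)) = -8 - 89*9 = -8 - 801 = -809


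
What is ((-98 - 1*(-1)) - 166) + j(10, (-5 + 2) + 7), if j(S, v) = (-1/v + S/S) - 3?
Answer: -1061/4 ≈ -265.25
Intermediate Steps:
j(S, v) = -2 - 1/v (j(S, v) = (-1/v + 1) - 3 = (1 - 1/v) - 3 = -2 - 1/v)
((-98 - 1*(-1)) - 166) + j(10, (-5 + 2) + 7) = ((-98 - 1*(-1)) - 166) + (-2 - 1/((-5 + 2) + 7)) = ((-98 + 1) - 166) + (-2 - 1/(-3 + 7)) = (-97 - 166) + (-2 - 1/4) = -263 + (-2 - 1*1/4) = -263 + (-2 - 1/4) = -263 - 9/4 = -1061/4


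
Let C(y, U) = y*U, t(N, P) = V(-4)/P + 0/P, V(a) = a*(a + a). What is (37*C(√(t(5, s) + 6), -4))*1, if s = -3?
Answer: -148*I*√42/3 ≈ -319.72*I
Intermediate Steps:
V(a) = 2*a² (V(a) = a*(2*a) = 2*a²)
t(N, P) = 32/P (t(N, P) = (2*(-4)²)/P + 0/P = (2*16)/P + 0 = 32/P + 0 = 32/P)
C(y, U) = U*y
(37*C(√(t(5, s) + 6), -4))*1 = (37*(-4*√(32/(-3) + 6)))*1 = (37*(-4*√(32*(-⅓) + 6)))*1 = (37*(-4*√(-32/3 + 6)))*1 = (37*(-4*I*√42/3))*1 = -148*I*√42/3*1 = -148*I*√42/3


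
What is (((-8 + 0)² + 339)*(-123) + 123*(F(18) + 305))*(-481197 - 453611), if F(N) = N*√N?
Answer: 11268175632 - 6208994736*√2 ≈ 2.4873e+9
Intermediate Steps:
F(N) = N^(3/2)
(((-8 + 0)² + 339)*(-123) + 123*(F(18) + 305))*(-481197 - 453611) = (((-8 + 0)² + 339)*(-123) + 123*(18^(3/2) + 305))*(-481197 - 453611) = (((-8)² + 339)*(-123) + 123*(54*√2 + 305))*(-934808) = ((64 + 339)*(-123) + 123*(305 + 54*√2))*(-934808) = (403*(-123) + (37515 + 6642*√2))*(-934808) = (-49569 + (37515 + 6642*√2))*(-934808) = (-12054 + 6642*√2)*(-934808) = 11268175632 - 6208994736*√2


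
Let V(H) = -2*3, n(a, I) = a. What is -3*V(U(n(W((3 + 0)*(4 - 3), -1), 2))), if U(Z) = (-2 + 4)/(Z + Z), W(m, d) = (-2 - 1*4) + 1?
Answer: 18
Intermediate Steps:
W(m, d) = -5 (W(m, d) = (-2 - 4) + 1 = -6 + 1 = -5)
U(Z) = 1/Z (U(Z) = 2/((2*Z)) = 2*(1/(2*Z)) = 1/Z)
V(H) = -6
-3*V(U(n(W((3 + 0)*(4 - 3), -1), 2))) = -3*(-6) = 18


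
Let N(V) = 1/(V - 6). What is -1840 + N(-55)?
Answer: -112241/61 ≈ -1840.0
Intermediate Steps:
N(V) = 1/(-6 + V)
-1840 + N(-55) = -1840 + 1/(-6 - 55) = -1840 + 1/(-61) = -1840 - 1/61 = -112241/61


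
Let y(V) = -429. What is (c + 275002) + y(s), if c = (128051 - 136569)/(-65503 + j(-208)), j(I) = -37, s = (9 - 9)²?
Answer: 8997761469/32770 ≈ 2.7457e+5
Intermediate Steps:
s = 0 (s = 0² = 0)
c = 4259/32770 (c = (128051 - 136569)/(-65503 - 37) = -8518/(-65540) = -8518*(-1/65540) = 4259/32770 ≈ 0.12997)
(c + 275002) + y(s) = (4259/32770 + 275002) - 429 = 9011819799/32770 - 429 = 8997761469/32770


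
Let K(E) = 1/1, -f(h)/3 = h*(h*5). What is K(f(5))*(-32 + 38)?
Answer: 6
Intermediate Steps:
f(h) = -15*h**2 (f(h) = -3*h*h*5 = -3*h*5*h = -15*h**2)
K(E) = 1
K(f(5))*(-32 + 38) = 1*(-32 + 38) = 1*6 = 6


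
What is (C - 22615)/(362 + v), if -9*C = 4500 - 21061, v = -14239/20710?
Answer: -3872231540/67345029 ≈ -57.498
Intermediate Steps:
v = -14239/20710 (v = -14239*1/20710 = -14239/20710 ≈ -0.68754)
C = 16561/9 (C = -(4500 - 21061)/9 = -1/9*(-16561) = 16561/9 ≈ 1840.1)
(C - 22615)/(362 + v) = (16561/9 - 22615)/(362 - 14239/20710) = -186974/(9*7482781/20710) = -186974/9*20710/7482781 = -3872231540/67345029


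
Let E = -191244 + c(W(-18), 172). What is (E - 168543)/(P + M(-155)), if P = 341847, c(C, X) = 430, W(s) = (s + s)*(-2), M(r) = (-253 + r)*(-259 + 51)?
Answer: -359357/426711 ≈ -0.84216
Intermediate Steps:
M(r) = 52624 - 208*r (M(r) = (-253 + r)*(-208) = 52624 - 208*r)
W(s) = -4*s (W(s) = (2*s)*(-2) = -4*s)
E = -190814 (E = -191244 + 430 = -190814)
(E - 168543)/(P + M(-155)) = (-190814 - 168543)/(341847 + (52624 - 208*(-155))) = -359357/(341847 + (52624 + 32240)) = -359357/(341847 + 84864) = -359357/426711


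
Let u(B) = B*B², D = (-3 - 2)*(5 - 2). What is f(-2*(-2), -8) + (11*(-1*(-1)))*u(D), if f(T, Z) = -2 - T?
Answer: -37131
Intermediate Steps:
D = -15 (D = -5*3 = -15)
u(B) = B³
f(-2*(-2), -8) + (11*(-1*(-1)))*u(D) = (-2 - (-2)*(-2)) + (11*(-1*(-1)))*(-15)³ = (-2 - 1*4) + (11*1)*(-3375) = (-2 - 4) + 11*(-3375) = -6 - 37125 = -37131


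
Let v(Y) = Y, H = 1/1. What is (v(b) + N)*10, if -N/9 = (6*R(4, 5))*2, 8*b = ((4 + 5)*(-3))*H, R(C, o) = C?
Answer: -17415/4 ≈ -4353.8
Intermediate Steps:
H = 1
b = -27/8 (b = (((4 + 5)*(-3))*1)/8 = ((9*(-3))*1)/8 = (-27*1)/8 = (⅛)*(-27) = -27/8 ≈ -3.3750)
N = -432 (N = -9*6*4*2 = -216*2 = -9*48 = -432)
(v(b) + N)*10 = (-27/8 - 432)*10 = -3483/8*10 = -17415/4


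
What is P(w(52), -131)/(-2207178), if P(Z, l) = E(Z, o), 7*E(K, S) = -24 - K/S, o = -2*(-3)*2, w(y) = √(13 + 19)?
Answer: 4/2575041 + √2/46350738 ≈ 1.5839e-6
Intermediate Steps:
w(y) = 4*√2 (w(y) = √32 = 4*√2)
o = 12 (o = 6*2 = 12)
E(K, S) = -24/7 - K/(7*S) (E(K, S) = (-24 - K/S)/7 = -24/7 - K/(7*S))
P(Z, l) = -24/7 - Z/84 (P(Z, l) = (⅐)*(-Z - 24*12)/12 = (⅐)*(1/12)*(-Z - 288) = (⅐)*(1/12)*(-288 - Z) = -24/7 - Z/84)
P(w(52), -131)/(-2207178) = (-24/7 - √2/21)/(-2207178) = (-24/7 - √2/21)*(-1/2207178) = 4/2575041 + √2/46350738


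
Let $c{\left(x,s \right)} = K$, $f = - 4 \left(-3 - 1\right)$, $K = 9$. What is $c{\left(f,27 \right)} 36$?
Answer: $324$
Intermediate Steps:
$f = 16$ ($f = \left(-4\right) \left(-4\right) = 16$)
$c{\left(x,s \right)} = 9$
$c{\left(f,27 \right)} 36 = 9 \cdot 36 = 324$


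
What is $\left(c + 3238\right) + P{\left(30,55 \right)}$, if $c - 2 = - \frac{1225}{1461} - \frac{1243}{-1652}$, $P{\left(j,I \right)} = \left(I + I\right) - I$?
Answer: $\frac{7952512063}{2413572} \approx 3294.9$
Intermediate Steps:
$P{\left(j,I \right)} = I$ ($P{\left(j,I \right)} = 2 I - I = I$)
$c = \frac{4619467}{2413572}$ ($c = 2 - \left(- \frac{1243}{1652} + \frac{1225}{1461}\right) = 2 - \frac{207677}{2413572} = \frac{4619467}{2413572} \approx 1.914$)
$\left(c + 3238\right) + P{\left(30,55 \right)} = \left(\frac{4619467}{2413572} + 3238\right) + 55 = \frac{7819765603}{2413572} + 55 = \frac{7952512063}{2413572}$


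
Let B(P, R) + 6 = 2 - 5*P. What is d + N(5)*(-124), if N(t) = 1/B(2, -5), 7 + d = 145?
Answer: 1028/7 ≈ 146.86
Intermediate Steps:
d = 138 (d = -7 + 145 = 138)
B(P, R) = -4 - 5*P (B(P, R) = -6 + (2 - 5*P) = -4 - 5*P)
N(t) = -1/14 (N(t) = 1/(-4 - 5*2) = 1/(-4 - 10) = 1/(-14) = -1/14)
d + N(5)*(-124) = 138 - 1/14*(-124) = 138 + 62/7 = 1028/7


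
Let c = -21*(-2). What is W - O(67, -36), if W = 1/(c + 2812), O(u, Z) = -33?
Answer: 94183/2854 ≈ 33.000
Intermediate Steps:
c = 42
W = 1/2854 (W = 1/(42 + 2812) = 1/2854 ≈ 0.00035039)
W - O(67, -36) = 1/2854 - 1*(-33) = 1/2854 + 33 = 94183/2854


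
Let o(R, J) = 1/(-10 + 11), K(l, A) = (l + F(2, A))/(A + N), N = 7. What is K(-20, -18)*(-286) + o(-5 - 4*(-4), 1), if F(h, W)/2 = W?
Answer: -1455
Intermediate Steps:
F(h, W) = 2*W
K(l, A) = (l + 2*A)/(7 + A) (K(l, A) = (l + 2*A)/(A + 7) = (l + 2*A)/(7 + A))
o(R, J) = 1 (o(R, J) = 1/1 = 1)
K(-20, -18)*(-286) + o(-5 - 4*(-4), 1) = ((-20 + 2*(-18))/(7 - 18))*(-286) + 1 = ((-20 - 36)/(-11))*(-286) + 1 = -1/11*(-56)*(-286) + 1 = (56/11)*(-286) + 1 = -1456 + 1 = -1455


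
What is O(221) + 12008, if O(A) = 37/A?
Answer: 2653805/221 ≈ 12008.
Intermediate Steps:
O(221) + 12008 = 37/221 + 12008 = 2653805/221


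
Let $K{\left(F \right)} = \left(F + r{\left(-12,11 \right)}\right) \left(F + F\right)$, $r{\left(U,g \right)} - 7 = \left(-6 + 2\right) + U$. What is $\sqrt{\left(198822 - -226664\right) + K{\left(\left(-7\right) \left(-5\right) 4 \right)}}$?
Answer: $\sqrt{462166} \approx 679.83$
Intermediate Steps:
$r{\left(U,g \right)} = 3 + U$ ($r{\left(U,g \right)} = 7 + \left(\left(-6 + 2\right) + U\right) = 7 + \left(-4 + U\right) = 3 + U$)
$K{\left(F \right)} = 2 F \left(-9 + F\right)$ ($K{\left(F \right)} = \left(F + \left(3 - 12\right)\right) \left(F + F\right) = \left(F - 9\right) 2 F = \left(-9 + F\right) 2 F = 2 F \left(-9 + F\right)$)
$\sqrt{\left(198822 - -226664\right) + K{\left(\left(-7\right) \left(-5\right) 4 \right)}} = \sqrt{\left(198822 - -226664\right) + 2 \left(-7\right) \left(-5\right) 4 \left(-9 + \left(-7\right) \left(-5\right) 4\right)} = \sqrt{\left(198822 + 226664\right) + 2 \cdot 35 \cdot 4 \left(-9 + 35 \cdot 4\right)} = \sqrt{425486 + 2 \cdot 140 \left(-9 + 140\right)} = \sqrt{425486 + 2 \cdot 140 \cdot 131} = \sqrt{425486 + 36680} = \sqrt{462166}$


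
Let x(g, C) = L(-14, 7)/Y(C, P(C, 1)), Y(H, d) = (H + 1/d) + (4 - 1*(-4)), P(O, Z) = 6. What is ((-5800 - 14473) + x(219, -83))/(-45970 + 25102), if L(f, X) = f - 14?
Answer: 9102409/9369732 ≈ 0.97147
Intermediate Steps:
Y(H, d) = 8 + H + 1/d (Y(H, d) = (H + 1/d) + (4 + 4) = (H + 1/d) + 8 = 8 + H + 1/d)
L(f, X) = -14 + f
x(g, C) = -28/(49/6 + C) (x(g, C) = (-14 - 14)/(8 + C + 1/6) = -28/(8 + C + ⅙) = -28/(49/6 + C))
((-5800 - 14473) + x(219, -83))/(-45970 + 25102) = ((-5800 - 14473) - 168/(49 + 6*(-83)))/(-45970 + 25102) = (-20273 - 168/(49 - 498))/(-20868) = (-20273 - 168/(-449))*(-1/20868) = (-20273 - 168*(-1/449))*(-1/20868) = (-20273 + 168/449)*(-1/20868) = -9102409/449*(-1/20868) = 9102409/9369732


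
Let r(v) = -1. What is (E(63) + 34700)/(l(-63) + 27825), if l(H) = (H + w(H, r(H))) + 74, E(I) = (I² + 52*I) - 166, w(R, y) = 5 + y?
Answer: 41779/27840 ≈ 1.5007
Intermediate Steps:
E(I) = -166 + I² + 52*I
l(H) = 78 + H (l(H) = (H + (5 - 1)) + 74 = (H + 4) + 74 = (4 + H) + 74 = 78 + H)
(E(63) + 34700)/(l(-63) + 27825) = ((-166 + 63² + 52*63) + 34700)/((78 - 63) + 27825) = ((-166 + 3969 + 3276) + 34700)/(15 + 27825) = (7079 + 34700)/27840 = 41779*(1/27840) = 41779/27840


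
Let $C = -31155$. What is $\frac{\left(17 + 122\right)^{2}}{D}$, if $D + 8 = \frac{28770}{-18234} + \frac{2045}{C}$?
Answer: $- \frac{40651403321}{20289852} \approx -2003.5$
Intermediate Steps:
$D = - \frac{20289852}{2104001}$ ($D = -8 + \left(\frac{28770}{-18234} + \frac{2045}{-31155}\right) = -8 + \left(28770 \left(- \frac{1}{18234}\right) + 2045 \left(- \frac{1}{31155}\right)\right) = -8 - \frac{3457844}{2104001} = - \frac{20289852}{2104001} \approx -9.6435$)
$\frac{\left(17 + 122\right)^{2}}{D} = \frac{\left(17 + 122\right)^{2}}{- \frac{20289852}{2104001}} = 139^{2} \left(- \frac{2104001}{20289852}\right) = 19321 \left(- \frac{2104001}{20289852}\right) = - \frac{40651403321}{20289852}$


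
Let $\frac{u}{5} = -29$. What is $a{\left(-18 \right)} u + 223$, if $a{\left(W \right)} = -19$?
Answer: $2978$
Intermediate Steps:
$u = -145$ ($u = 5 \left(-29\right) = -145$)
$a{\left(-18 \right)} u + 223 = \left(-19\right) \left(-145\right) + 223 = 2755 + 223 = 2978$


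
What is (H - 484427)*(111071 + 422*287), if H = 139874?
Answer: -80000038305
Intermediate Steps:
(H - 484427)*(111071 + 422*287) = (139874 - 484427)*(111071 + 422*287) = -344553*(111071 + 121114) = -344553*232185 = -80000038305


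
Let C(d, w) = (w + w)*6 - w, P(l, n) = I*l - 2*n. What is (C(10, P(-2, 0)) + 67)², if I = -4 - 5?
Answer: 70225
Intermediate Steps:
I = -9
P(l, n) = -9*l - 2*n
C(d, w) = 11*w (C(d, w) = (2*w)*6 - w = 12*w - w = 11*w)
(C(10, P(-2, 0)) + 67)² = (11*(-9*(-2) - 2*0) + 67)² = (11*(18 + 0) + 67)² = (11*18 + 67)² = (198 + 67)² = 265² = 70225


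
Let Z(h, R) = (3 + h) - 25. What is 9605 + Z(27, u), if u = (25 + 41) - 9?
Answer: 9610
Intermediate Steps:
u = 57 (u = 66 - 9 = 57)
Z(h, R) = -22 + h
9605 + Z(27, u) = 9605 + (-22 + 27) = 9605 + 5 = 9610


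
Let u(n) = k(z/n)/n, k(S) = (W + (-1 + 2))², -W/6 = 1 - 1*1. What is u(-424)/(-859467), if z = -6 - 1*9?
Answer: 1/364414008 ≈ 2.7441e-9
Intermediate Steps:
z = -15 (z = -6 - 9 = -15)
W = 0 (W = -6*(1 - 1*1) = -6*(1 - 1) = -6*0 = 0)
k(S) = 1 (k(S) = (0 + (-1 + 2))² = (0 + 1)² = 1² = 1)
u(n) = 1/n
u(-424)/(-859467) = 1/(-424*(-859467)) = -1/424*(-1/859467) = 1/364414008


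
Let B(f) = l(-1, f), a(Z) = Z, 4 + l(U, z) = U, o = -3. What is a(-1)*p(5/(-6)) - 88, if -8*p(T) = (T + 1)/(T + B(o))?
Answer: -24641/280 ≈ -88.004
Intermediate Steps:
l(U, z) = -4 + U
B(f) = -5 (B(f) = -4 - 1 = -5)
p(T) = -(1 + T)/(8*(-5 + T)) (p(T) = -(T + 1)/(8*(T - 5)) = -(1 + T)/(8*(-5 + T)))
a(-1)*p(5/(-6)) - 88 = -(-1 - 5/(-6))/(8*(-5 + 5/(-6))) - 88 = -(-1 - 5*(-1)/6)/(8*(-5 + 5*(-⅙))) - 88 = -(-1 - 1*(-⅚))/(8*(-5 - ⅚)) - 88 = -(-1 + ⅚)/(8*(-35/6)) - 88 = -(-6)*(-1)/(8*35*6) - 88 = -1*1/280 - 88 = -1/280 - 88 = -24641/280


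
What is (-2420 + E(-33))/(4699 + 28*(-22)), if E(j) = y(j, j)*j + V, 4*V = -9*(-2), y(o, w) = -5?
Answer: -4501/8166 ≈ -0.55119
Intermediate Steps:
V = 9/2 (V = (-9*(-2))/4 = (1/4)*18 = 9/2 ≈ 4.5000)
E(j) = 9/2 - 5*j (E(j) = -5*j + 9/2 = 9/2 - 5*j)
(-2420 + E(-33))/(4699 + 28*(-22)) = (-2420 + (9/2 - 5*(-33)))/(4699 + 28*(-22)) = (-2420 + (9/2 + 165))/(4699 - 616) = (-2420 + 339/2)/4083 = -4501/2*1/4083 = -4501/8166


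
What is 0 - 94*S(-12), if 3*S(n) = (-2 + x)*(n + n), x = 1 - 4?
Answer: -3760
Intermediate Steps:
x = -3
S(n) = -10*n/3 (S(n) = ((-2 - 3)*(n + n))/3 = (-10*n)/3 = -10*n/3)
0 - 94*S(-12) = 0 - (-940)*(-12)/3 = 0 - 94*40 = 0 - 3760 = -3760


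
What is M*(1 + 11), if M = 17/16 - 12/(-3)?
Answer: 243/4 ≈ 60.750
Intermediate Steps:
M = 81/16 (M = 17*(1/16) - 12*(-⅓) = 17/16 + 4 = 81/16 ≈ 5.0625)
M*(1 + 11) = 81*(1 + 11)/16 = (81/16)*12 = 243/4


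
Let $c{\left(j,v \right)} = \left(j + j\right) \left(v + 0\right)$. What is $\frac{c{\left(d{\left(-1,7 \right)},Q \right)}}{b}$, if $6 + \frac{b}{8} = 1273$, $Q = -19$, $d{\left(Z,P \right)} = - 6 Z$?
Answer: $- \frac{57}{2534} \approx -0.022494$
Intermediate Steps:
$c{\left(j,v \right)} = 2 j v$
$b = 10136$ ($b = -48 + 8 \cdot 1273 = -48 + 10184 = 10136$)
$\frac{c{\left(d{\left(-1,7 \right)},Q \right)}}{b} = \frac{2 \left(\left(-6\right) \left(-1\right)\right) \left(-19\right)}{10136} = 2 \cdot 6 \left(-19\right) \frac{1}{10136} = \left(-228\right) \frac{1}{10136} = - \frac{57}{2534}$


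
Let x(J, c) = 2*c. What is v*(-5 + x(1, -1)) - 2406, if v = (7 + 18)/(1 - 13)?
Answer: -28697/12 ≈ -2391.4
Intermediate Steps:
v = -25/12 (v = 25/(-12) = 25*(-1/12) = -25/12 ≈ -2.0833)
v*(-5 + x(1, -1)) - 2406 = -25*(-5 + 2*(-1))/12 - 2406 = -25*(-5 - 2)/12 - 2406 = -25/12*(-7) - 2406 = 175/12 - 2406 = -28697/12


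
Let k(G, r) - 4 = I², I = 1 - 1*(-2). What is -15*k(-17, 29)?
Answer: -195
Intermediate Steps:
I = 3 (I = 1 + 2 = 3)
k(G, r) = 13 (k(G, r) = 4 + 3² = 4 + 9 = 13)
-15*k(-17, 29) = -15*13 = -195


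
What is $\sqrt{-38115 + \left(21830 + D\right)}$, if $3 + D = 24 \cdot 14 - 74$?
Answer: $i \sqrt{16026} \approx 126.59 i$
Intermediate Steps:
$D = 259$ ($D = -3 + \left(24 \cdot 14 - 74\right) = -3 + \left(336 - 74\right) = -3 + 262 = 259$)
$\sqrt{-38115 + \left(21830 + D\right)} = \sqrt{-38115 + \left(21830 + 259\right)} = \sqrt{-38115 + 22089} = \sqrt{-16026} = i \sqrt{16026}$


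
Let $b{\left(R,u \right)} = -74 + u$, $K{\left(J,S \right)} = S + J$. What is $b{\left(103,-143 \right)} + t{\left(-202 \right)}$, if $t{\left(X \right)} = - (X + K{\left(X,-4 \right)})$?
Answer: $191$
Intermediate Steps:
$K{\left(J,S \right)} = J + S$
$t{\left(X \right)} = 4 - 2 X$ ($t{\left(X \right)} = - (X + \left(X - 4\right)) = - (X + \left(-4 + X\right)) = - (-4 + 2 X) = 4 - 2 X$)
$b{\left(103,-143 \right)} + t{\left(-202 \right)} = \left(-74 - 143\right) + \left(4 - -404\right) = -217 + \left(4 + 404\right) = -217 + 408 = 191$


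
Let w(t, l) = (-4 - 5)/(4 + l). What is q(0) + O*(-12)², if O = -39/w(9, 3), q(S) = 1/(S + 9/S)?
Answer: 4368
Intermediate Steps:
w(t, l) = -9/(4 + l)
O = 91/3 (O = -39/((-9/(4 + 3))) = -39/((-9/7)) = -39/((-9*⅐)) = -39/(-9/7) = -39*(-7/9) = 91/3 ≈ 30.333)
q(0) + O*(-12)² = 0/(9 + 0²) + (91/3)*(-12)² = 0/(9 + 0) + (91/3)*144 = 0/9 + 4368 = 0*(⅑) + 4368 = 0 + 4368 = 4368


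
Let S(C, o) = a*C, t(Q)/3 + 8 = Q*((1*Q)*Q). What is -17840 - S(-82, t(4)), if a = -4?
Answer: -18168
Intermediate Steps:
t(Q) = -24 + 3*Q³ (t(Q) = -24 + 3*(Q*((1*Q)*Q)) = -24 + 3*(Q*(Q*Q)) = -24 + 3*(Q*Q²) = -24 + 3*Q³)
S(C, o) = -4*C
-17840 - S(-82, t(4)) = -17840 - (-4)*(-82) = -17840 - 1*328 = -17840 - 328 = -18168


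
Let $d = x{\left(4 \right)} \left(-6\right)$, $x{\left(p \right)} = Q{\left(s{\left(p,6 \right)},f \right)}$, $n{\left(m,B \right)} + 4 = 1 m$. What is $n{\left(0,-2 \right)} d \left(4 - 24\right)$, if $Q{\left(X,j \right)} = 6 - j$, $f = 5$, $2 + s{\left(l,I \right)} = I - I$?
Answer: $-480$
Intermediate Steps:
$s{\left(l,I \right)} = -2$ ($s{\left(l,I \right)} = -2 + \left(I - I\right) = -2 + 0 = -2$)
$n{\left(m,B \right)} = -4 + m$ ($n{\left(m,B \right)} = -4 + 1 m = -4 + m$)
$x{\left(p \right)} = 1$ ($x{\left(p \right)} = 6 - 5 = 1$)
$d = -6$ ($d = 1 \left(-6\right) = -6$)
$n{\left(0,-2 \right)} d \left(4 - 24\right) = \left(-4 + 0\right) \left(-6\right) \left(4 - 24\right) = \left(-4\right) \left(-6\right) \left(4 - 24\right) = 24 \left(-20\right) = -480$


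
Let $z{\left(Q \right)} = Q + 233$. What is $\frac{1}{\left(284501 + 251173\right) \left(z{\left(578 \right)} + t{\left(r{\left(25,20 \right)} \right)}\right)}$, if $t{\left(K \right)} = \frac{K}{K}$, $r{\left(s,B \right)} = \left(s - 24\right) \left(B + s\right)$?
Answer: $\frac{1}{434967288} \approx 2.299 \cdot 10^{-9}$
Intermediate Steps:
$r{\left(s,B \right)} = \left(-24 + s\right) \left(B + s\right)$
$t{\left(K \right)} = 1$
$z{\left(Q \right)} = 233 + Q$
$\frac{1}{\left(284501 + 251173\right) \left(z{\left(578 \right)} + t{\left(r{\left(25,20 \right)} \right)}\right)} = \frac{1}{\left(284501 + 251173\right) \left(\left(233 + 578\right) + 1\right)} = \frac{1}{535674 \left(811 + 1\right)} = \frac{1}{535674 \cdot 812} = \frac{1}{434967288}$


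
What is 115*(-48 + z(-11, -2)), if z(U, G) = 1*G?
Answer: -5750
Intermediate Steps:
z(U, G) = G
115*(-48 + z(-11, -2)) = 115*(-48 - 2) = 115*(-50) = -5750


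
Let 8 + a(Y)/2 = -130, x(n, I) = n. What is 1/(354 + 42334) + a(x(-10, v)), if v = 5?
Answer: -11781887/42688 ≈ -276.00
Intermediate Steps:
a(Y) = -276 (a(Y) = -16 + 2*(-130) = -16 - 260 = -276)
1/(354 + 42334) + a(x(-10, v)) = 1/(354 + 42334) - 276 = 1/42688 - 276 = -11781887/42688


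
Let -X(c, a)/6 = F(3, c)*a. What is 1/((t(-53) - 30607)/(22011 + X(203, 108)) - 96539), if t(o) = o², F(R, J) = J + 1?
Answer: -36727/3545578587 ≈ -1.0359e-5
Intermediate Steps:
F(R, J) = 1 + J
X(c, a) = -6*a*(1 + c) (X(c, a) = -6*(1 + c)*a = -6*a*(1 + c))
1/((t(-53) - 30607)/(22011 + X(203, 108)) - 96539) = 1/(((-53)² - 30607)/(22011 - 6*108*(1 + 203)) - 96539) = 1/((2809 - 30607)/(22011 - 6*108*204) - 96539) = 1/(-27798/(22011 - 132192) - 96539) = 1/(-27798/(-110181) - 96539) = 1/(-27798*(-1/110181) - 96539) = 1/(9266/36727 - 96539) = 1/(-3545578587/36727) = -36727/3545578587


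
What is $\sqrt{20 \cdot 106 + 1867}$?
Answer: $3 \sqrt{443} \approx 63.143$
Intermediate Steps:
$\sqrt{20 \cdot 106 + 1867} = \sqrt{2120 + 1867} = \sqrt{3987} = 3 \sqrt{443}$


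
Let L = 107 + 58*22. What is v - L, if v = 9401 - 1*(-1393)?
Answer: 9411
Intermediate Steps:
L = 1383 (L = 107 + 1276 = 1383)
v = 10794 (v = 9401 + 1393 = 10794)
v - L = 10794 - 1*1383 = 10794 - 1383 = 9411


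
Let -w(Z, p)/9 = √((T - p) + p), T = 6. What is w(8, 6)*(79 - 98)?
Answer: 171*√6 ≈ 418.86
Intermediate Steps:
w(Z, p) = -9*√6 (w(Z, p) = -9*√((6 - p) + p) = -9*√6)
w(8, 6)*(79 - 98) = (-9*√6)*(79 - 98) = -9*√6*(-19) = 171*√6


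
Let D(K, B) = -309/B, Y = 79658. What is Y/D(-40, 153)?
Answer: -4062558/103 ≈ -39442.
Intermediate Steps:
Y/D(-40, 153) = 79658/((-309/153)) = 79658/((-309*1/153)) = 79658/(-103/51) = 79658*(-51/103) = -4062558/103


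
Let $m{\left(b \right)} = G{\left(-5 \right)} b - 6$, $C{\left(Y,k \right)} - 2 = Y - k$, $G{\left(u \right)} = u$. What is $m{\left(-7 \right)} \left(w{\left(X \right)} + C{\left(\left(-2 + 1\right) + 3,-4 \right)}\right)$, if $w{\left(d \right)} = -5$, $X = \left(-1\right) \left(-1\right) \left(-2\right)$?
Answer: $87$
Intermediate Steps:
$C{\left(Y,k \right)} = 2 + Y - k$ ($C{\left(Y,k \right)} = 2 + \left(Y - k\right) = 2 + Y - k$)
$X = -2$ ($X = 1 \left(-2\right) = -2$)
$m{\left(b \right)} = -6 - 5 b$ ($m{\left(b \right)} = - 5 b - 6 = -6 - 5 b$)
$m{\left(-7 \right)} \left(w{\left(X \right)} + C{\left(\left(-2 + 1\right) + 3,-4 \right)}\right) = \left(-6 - -35\right) \left(-5 + \left(2 + \left(\left(-2 + 1\right) + 3\right) - -4\right)\right) = \left(-6 + 35\right) \left(-5 + \left(2 + \left(-1 + 3\right) + 4\right)\right) = 29 \left(-5 + \left(2 + 2 + 4\right)\right) = 29 \left(-5 + 8\right) = 29 \cdot 3 = 87$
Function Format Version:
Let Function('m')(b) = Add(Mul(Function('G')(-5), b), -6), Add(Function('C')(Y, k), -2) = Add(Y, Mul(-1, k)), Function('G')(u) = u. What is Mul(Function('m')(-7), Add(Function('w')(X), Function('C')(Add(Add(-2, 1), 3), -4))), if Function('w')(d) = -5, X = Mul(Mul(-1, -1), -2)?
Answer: 87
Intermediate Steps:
Function('C')(Y, k) = Add(2, Y, Mul(-1, k)) (Function('C')(Y, k) = Add(2, Add(Y, Mul(-1, k))) = Add(2, Y, Mul(-1, k)))
X = -2 (X = Mul(1, -2) = -2)
Function('m')(b) = Add(-6, Mul(-5, b)) (Function('m')(b) = Add(Mul(-5, b), -6) = Add(-6, Mul(-5, b)))
Mul(Function('m')(-7), Add(Function('w')(X), Function('C')(Add(Add(-2, 1), 3), -4))) = Mul(Add(-6, Mul(-5, -7)), Add(-5, Add(2, Add(Add(-2, 1), 3), Mul(-1, -4)))) = Mul(Add(-6, 35), Add(-5, Add(2, Add(-1, 3), 4))) = Mul(29, Add(-5, Add(2, 2, 4))) = Mul(29, Add(-5, 8)) = Mul(29, 3) = 87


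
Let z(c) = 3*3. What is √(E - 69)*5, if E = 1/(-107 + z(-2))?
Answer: 5*I*√13526/14 ≈ 41.536*I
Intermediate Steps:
z(c) = 9
E = -1/98 (E = 1/(-107 + 9) = 1/(-98) = -1/98 ≈ -0.010204)
√(E - 69)*5 = √(-1/98 - 69)*5 = √(-6763/98)*5 = (I*√13526/14)*5 = 5*I*√13526/14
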